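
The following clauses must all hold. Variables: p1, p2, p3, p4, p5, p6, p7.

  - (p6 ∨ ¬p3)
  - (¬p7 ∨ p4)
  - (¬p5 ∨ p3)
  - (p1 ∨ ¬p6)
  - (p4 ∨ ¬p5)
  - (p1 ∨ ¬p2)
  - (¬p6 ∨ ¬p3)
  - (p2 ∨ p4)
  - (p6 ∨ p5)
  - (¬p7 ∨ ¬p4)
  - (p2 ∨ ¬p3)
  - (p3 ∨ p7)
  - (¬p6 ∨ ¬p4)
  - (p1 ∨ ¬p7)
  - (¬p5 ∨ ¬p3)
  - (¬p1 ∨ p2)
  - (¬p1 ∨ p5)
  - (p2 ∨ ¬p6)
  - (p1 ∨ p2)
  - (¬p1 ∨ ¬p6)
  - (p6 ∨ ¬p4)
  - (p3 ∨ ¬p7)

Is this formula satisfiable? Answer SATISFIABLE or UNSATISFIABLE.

p6 = True:
  propagation gives p1=True; an empty clause results — contradiction.
p6 = False:
  propagation gives p3=False, p5=False; an empty clause results — contradiction.
Every branch closes, so no satisfying assignment exists.

UNSATISFIABLE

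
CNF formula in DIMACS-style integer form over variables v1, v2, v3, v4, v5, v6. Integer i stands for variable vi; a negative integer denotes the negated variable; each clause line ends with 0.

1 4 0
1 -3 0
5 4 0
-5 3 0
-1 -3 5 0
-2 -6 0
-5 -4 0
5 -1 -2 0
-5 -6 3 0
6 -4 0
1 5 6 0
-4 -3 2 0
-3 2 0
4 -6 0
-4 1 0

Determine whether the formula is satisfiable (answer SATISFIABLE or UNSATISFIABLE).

SATISFIABLE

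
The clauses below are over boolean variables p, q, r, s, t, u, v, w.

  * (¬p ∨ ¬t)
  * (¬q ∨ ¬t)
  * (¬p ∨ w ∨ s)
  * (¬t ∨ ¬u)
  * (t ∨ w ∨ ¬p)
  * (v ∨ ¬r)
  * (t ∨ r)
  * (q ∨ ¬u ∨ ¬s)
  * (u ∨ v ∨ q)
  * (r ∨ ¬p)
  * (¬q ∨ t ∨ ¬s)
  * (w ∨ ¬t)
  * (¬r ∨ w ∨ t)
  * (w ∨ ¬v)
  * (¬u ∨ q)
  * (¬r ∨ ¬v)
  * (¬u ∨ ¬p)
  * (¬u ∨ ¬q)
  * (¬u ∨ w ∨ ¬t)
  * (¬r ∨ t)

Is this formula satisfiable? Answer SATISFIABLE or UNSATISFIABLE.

SATISFIABLE

Pure literal: p appears only negated; assign p = False.
Pure literal: w appears only positively; assign w = True.
Try q = False.
  then u is forced to False.
  then v is forced to True.
  then r is forced to False.
  then t is forced to True.
s is now unconstrained; take s = False.
Every clause has at least one true literal under this assignment.
So p=F, q=F, r=F, s=F, t=T, u=F, v=T, w=T is a satisfying assignment.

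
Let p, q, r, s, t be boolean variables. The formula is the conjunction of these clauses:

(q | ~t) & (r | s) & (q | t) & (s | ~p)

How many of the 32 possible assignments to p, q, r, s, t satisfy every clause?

10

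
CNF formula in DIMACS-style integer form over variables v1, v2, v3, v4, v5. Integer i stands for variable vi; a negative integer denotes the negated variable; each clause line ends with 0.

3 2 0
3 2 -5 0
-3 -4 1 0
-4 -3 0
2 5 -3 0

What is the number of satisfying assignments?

14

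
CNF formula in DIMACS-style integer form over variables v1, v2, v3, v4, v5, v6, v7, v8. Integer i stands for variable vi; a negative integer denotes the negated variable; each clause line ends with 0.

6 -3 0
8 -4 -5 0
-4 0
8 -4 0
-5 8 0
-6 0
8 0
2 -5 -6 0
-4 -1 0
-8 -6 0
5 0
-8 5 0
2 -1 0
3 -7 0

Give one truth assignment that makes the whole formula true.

v1=False, v2=True, v3=False, v4=False, v5=True, v6=False, v7=False, v8=True

Unit propagation: (NOT v4) forces v4 = False.
Unit propagation: (NOT v6) forces v6 = False.
(NOT v3) is a unit clause, so v3 = False.
Unit propagation: (v8) forces v8 = True.
Unit propagation: (v5) forces v5 = True.
(NOT v7) is a unit clause, so v7 = False.
Pure literal: v1 appears only negated; assign v1 = False.
Pure literal: v2 appears only positively; assign v2 = True.
Every clause has at least one true literal under this assignment.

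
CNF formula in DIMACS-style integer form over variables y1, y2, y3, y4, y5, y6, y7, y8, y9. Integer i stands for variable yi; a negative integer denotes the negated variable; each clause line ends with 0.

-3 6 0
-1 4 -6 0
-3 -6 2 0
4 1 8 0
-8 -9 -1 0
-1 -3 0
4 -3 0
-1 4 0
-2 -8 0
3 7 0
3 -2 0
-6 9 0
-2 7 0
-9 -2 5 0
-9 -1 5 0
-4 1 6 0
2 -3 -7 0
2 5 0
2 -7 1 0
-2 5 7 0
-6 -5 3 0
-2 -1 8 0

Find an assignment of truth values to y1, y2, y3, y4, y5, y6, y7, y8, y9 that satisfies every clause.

y1=T, y2=F, y3=F, y4=T, y5=T, y6=F, y7=T, y8=F, y9=F

Try y1 = True.
  then y3 is forced to False.
  then y4 is forced to True.
  then y7 is forced to True.
  then y2 is forced to False.
  then y5 is forced to True.
  then y6 is forced to False.
Set y8 = False and propagate.
y9 is now unconstrained; take y9 = False.
Check each clause:
  1. (NOT y3 OR y6) — NOT y3 is true.
  2. (NOT y6 OR NOT y1 OR y4) — NOT y6 is true.
  3. (NOT y3 OR NOT y6 OR y2) — NOT y6 is true.
  4. (y8 OR y1 OR y4) — y1 is true.
  5. (NOT y1 OR NOT y8 OR NOT y9) — NOT y8 is true.
  6. (NOT y1 OR NOT y3) — NOT y3 is true.
  7. (NOT y3 OR y4) — y4 is true.
  8. (NOT y1 OR y4) — y4 is true.
  9. (NOT y2 OR NOT y8) — NOT y8 is true.
  10. (y3 OR y7) — y7 is true.
  11. (y3 OR NOT y2) — NOT y2 is true.
  12. (NOT y6 OR y9) — NOT y6 is true.
  13. (y7 OR NOT y2) — NOT y2 is true.
  14. (y5 OR NOT y9 OR NOT y2) — y5 is true.
  15. (NOT y1 OR NOT y9 OR y5) — y5 is true.
  16. (y1 OR y6 OR NOT y4) — y1 is true.
  17. (y2 OR NOT y7 OR NOT y3) — NOT y3 is true.
  18. (y2 OR y5) — y5 is true.
  19. (NOT y7 OR y2 OR y1) — y1 is true.
  20. (y7 OR y5 OR NOT y2) — y5 is true.
  21. (NOT y5 OR y3 OR NOT y6) — NOT y6 is true.
  22. (NOT y1 OR NOT y2 OR y8) — NOT y2 is true.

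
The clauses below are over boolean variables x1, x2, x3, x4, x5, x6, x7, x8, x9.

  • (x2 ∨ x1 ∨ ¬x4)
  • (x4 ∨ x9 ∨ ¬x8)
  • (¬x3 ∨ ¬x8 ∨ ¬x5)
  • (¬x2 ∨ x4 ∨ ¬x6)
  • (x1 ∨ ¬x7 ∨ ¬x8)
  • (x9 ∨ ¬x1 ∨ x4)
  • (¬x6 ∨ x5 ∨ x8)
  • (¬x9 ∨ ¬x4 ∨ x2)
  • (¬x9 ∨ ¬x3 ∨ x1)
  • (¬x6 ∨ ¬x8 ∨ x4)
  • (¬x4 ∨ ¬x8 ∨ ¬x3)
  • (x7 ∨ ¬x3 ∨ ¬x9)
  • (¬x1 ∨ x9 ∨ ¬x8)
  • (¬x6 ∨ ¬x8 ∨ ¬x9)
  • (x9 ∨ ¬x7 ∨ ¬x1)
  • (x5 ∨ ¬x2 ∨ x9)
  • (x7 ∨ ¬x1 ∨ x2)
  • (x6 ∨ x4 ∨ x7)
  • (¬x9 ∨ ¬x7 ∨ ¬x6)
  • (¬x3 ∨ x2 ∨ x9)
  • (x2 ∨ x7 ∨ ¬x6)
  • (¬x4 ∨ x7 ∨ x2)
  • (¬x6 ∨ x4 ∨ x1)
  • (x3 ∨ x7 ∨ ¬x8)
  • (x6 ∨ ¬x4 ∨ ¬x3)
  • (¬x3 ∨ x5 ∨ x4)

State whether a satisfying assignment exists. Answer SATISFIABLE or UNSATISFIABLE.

SATISFIABLE

Branch on x1: take x1 = False.
Set x2 = False and propagate.
  then x4 is forced to False.
  then x6 is forced to False.
  then x7 is forced to True.
  then x8 is forced to False.
The remaining clauses are satisfied by x3 = False, x5 = True, x9 = True.
So x1 = 0, x2 = 0, x3 = 0, x4 = 0, x5 = 1, x6 = 0, x7 = 1, x8 = 0, x9 = 1 is a satisfying assignment.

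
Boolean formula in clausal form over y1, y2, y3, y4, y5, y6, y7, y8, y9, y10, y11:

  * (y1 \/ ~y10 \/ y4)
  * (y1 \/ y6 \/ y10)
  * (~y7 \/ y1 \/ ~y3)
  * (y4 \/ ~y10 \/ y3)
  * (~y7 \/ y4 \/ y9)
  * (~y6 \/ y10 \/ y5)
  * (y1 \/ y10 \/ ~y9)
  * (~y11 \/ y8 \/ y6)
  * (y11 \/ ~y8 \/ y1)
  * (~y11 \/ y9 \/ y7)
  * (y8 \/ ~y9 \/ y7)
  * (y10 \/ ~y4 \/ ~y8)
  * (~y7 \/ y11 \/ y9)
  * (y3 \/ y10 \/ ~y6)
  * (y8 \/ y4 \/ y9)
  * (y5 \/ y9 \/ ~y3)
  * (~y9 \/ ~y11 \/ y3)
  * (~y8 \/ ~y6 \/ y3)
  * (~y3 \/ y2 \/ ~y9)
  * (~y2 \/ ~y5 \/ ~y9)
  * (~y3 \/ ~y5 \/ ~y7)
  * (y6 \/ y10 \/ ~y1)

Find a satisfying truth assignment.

y1 = T, y2 = F, y3 = F, y4 = T, y5 = T, y6 = T, y7 = F, y8 = F, y9 = F, y10 = T, y11 = F

Try y1 = True.
For the remaining variables, y2 = False, y3 = False, y4 = True, y5 = True, y6 = True, y7 = False, y8 = False, y9 = False, y10 = True, y11 = False works.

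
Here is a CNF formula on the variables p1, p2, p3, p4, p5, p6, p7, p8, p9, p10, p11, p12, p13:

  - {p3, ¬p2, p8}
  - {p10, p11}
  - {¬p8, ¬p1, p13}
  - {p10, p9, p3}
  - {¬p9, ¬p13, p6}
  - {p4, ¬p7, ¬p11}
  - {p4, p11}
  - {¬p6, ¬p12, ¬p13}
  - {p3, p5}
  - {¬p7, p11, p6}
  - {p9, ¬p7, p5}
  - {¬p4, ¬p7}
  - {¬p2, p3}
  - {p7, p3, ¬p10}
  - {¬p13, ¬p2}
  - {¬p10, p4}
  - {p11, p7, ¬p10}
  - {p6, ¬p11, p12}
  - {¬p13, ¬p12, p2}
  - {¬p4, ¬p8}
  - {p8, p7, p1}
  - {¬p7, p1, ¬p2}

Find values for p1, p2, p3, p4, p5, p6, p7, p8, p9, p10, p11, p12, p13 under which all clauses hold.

p1 = True, p2 = True, p3 = True, p4 = True, p5 = True, p6 = True, p7 = False, p8 = False, p9 = True, p10 = False, p11 = True, p12 = True, p13 = False

Pure literal: p3 appears only positively; assign p3 = True.
Pure literal: p5 appears only positively; assign p5 = True.
Set p1 = True and propagate.
Try p2 = True.
  then p13 is forced to False.
  then p8 is forced to False.
For the remaining variables, p4 = True, p6 = True, p7 = False, p9 = True, p10 = False, p11 = True, p12 = True works.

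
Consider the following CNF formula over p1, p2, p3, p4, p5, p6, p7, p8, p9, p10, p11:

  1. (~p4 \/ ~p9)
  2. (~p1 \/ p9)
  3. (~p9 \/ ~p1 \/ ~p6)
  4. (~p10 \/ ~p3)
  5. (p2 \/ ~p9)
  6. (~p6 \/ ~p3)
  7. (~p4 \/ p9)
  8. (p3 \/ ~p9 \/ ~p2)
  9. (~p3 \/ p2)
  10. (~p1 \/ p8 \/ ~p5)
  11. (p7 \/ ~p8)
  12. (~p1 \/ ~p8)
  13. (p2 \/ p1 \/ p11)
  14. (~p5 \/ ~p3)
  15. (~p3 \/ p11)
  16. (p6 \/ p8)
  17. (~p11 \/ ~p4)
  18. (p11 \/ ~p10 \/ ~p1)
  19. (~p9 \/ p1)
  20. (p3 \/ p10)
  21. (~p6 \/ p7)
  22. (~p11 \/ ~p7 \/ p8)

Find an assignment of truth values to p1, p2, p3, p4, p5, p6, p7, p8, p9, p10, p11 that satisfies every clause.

p1=False, p2=True, p3=False, p4=False, p5=True, p6=True, p7=True, p8=True, p9=False, p10=True, p11=False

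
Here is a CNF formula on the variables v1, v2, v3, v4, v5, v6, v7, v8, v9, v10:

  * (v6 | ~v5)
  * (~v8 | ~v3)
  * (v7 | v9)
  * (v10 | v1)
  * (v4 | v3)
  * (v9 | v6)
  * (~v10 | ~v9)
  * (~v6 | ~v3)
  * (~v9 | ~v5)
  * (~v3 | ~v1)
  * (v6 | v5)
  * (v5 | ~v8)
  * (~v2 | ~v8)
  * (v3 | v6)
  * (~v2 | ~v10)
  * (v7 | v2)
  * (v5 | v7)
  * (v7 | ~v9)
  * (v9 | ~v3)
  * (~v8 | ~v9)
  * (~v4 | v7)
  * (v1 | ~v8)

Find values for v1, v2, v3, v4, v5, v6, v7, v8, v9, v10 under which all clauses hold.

v1=True, v2=False, v3=False, v4=True, v5=True, v6=True, v7=True, v8=False, v9=False, v10=True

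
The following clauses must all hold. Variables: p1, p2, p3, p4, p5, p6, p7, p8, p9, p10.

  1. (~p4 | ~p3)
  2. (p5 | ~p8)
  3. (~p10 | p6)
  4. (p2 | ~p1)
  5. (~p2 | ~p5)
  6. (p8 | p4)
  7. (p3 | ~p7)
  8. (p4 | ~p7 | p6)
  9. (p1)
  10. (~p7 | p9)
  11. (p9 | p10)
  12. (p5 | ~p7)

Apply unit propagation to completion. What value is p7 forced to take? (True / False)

False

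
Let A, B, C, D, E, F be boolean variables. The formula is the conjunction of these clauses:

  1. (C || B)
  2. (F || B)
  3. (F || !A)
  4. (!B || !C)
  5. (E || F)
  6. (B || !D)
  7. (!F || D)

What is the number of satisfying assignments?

Satisfying assignments:
  A=F B=T C=F D=F E=T F=F
  A=F B=T C=F D=T E=F F=T
  A=F B=T C=F D=T E=T F=F
  A=F B=T C=F D=T E=T F=T
  A=T B=T C=F D=T E=F F=T
  A=T B=T C=F D=T E=T F=T
Count: 6.

6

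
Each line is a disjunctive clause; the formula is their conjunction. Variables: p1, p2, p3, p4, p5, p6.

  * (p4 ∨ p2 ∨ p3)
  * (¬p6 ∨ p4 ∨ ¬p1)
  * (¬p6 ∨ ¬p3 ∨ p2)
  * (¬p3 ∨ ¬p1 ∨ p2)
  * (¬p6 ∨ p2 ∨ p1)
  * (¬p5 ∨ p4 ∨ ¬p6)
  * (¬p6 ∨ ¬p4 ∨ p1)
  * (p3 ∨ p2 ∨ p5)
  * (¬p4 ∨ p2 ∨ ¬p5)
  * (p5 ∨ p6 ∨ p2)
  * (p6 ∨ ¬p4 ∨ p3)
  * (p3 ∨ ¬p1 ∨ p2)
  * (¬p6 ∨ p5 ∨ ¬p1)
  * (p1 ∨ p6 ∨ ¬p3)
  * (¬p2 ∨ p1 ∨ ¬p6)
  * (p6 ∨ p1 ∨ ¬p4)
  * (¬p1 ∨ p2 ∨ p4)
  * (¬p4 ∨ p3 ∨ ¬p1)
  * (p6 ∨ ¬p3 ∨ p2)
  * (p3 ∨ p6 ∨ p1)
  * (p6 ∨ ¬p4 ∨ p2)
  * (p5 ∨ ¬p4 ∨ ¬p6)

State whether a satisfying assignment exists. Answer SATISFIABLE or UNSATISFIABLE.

SATISFIABLE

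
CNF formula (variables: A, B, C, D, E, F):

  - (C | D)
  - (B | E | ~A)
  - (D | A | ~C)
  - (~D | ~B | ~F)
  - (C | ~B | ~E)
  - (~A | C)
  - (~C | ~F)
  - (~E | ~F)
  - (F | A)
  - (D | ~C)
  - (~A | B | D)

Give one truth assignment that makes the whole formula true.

Branch on A: take A = True.
  then C is forced to True.
  then F is forced to False.
  then D is forced to True.
Set B = False and propagate.
  then E is forced to True.
Every clause has at least one true literal under this assignment.
Check each clause:
  1. (D | C) — C is true.
  2. (E | B | ~A) — E is true.
  3. (~C | D | A) — A is true.
  4. (~D | ~F | ~B) — ~F is true.
  5. (C | ~E | ~B) — C is true.
  6. (C | ~A) — C is true.
  7. (~F | ~C) — ~F is true.
  8. (~F | ~E) — ~F is true.
  9. (A | F) — A is true.
  10. (D | ~C) — D is true.
  11. (B | ~A | D) — D is true.

A=1, B=0, C=1, D=1, E=1, F=0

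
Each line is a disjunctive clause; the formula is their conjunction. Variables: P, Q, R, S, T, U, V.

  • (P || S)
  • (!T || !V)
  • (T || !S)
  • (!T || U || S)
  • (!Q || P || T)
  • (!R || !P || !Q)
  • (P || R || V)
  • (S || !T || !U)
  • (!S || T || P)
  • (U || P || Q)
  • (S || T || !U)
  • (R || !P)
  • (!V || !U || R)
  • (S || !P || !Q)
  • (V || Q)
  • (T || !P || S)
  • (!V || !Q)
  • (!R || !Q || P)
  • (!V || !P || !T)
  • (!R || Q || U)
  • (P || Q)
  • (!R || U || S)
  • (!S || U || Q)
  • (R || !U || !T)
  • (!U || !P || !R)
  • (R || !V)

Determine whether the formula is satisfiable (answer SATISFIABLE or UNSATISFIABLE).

UNSATISFIABLE

P = True:
  propagation gives R=True, Q=False, V=True, T=False; an empty clause results — contradiction.
P = False:
  propagation gives S=True, T=True, V=False, R=True; an empty clause results — contradiction.
Every branch closes, so no satisfying assignment exists.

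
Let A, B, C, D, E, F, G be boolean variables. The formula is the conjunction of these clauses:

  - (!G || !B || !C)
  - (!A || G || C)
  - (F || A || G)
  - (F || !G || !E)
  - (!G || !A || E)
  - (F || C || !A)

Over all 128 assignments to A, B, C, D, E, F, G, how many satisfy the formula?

56

Split on G, then A.
  G=T, A=T: D free; 3 ways for (B,C,E,F) × 2^1 = 6.
  G=T, A=F: D free; 9 ways for (B,C,E,F) × 2^1 = 18.
  G=F, A=T: forces C=T; B, D, E, F free → 2^4 = 16.
  G=F, A=F: forces F=T; B, C, D, E free → 2^4 = 16.
Total: 6 + 18 + 16 + 16 = 56.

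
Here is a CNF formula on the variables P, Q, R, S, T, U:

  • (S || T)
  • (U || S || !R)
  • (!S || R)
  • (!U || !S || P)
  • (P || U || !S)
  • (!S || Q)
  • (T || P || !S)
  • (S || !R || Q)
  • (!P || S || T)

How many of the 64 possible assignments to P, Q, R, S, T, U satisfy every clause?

14

Split on S, then P.
  S=1, P=1: remaining (Q,R,T,U) ∈ {(1,1,0,0); (1,1,0,1); (1,1,1,0); (1,1,1,1)} — 4.
  S=1, P=0: a clause becomes empty — 0.
  S=0, P=1: 5 of the 16 assignments to (Q,R,T,U) work.
  S=0, P=0: 5 of the 16 assignments to (Q,R,T,U) work.
Total: 4 + 0 + 5 + 5 = 14.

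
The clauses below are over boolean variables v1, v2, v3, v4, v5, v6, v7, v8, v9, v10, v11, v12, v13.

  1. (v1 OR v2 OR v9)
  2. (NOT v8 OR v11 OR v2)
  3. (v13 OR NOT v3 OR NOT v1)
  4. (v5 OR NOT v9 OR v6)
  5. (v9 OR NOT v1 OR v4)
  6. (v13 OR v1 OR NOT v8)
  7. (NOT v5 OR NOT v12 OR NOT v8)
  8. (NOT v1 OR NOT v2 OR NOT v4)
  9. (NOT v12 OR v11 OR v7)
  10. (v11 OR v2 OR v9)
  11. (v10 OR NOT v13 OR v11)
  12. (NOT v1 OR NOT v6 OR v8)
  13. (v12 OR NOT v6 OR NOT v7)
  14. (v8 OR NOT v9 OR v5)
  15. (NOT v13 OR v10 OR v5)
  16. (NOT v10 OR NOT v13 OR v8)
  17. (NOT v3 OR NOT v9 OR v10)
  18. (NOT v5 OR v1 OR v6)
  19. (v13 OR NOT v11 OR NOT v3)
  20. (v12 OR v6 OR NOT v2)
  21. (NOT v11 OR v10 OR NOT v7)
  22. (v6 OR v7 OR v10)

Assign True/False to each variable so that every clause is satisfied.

v1 = True, v2 = False, v3 = False, v4 = False, v5 = True, v6 = True, v7 = False, v8 = True, v9 = True, v10 = False, v11 = True, v12 = False, v13 = True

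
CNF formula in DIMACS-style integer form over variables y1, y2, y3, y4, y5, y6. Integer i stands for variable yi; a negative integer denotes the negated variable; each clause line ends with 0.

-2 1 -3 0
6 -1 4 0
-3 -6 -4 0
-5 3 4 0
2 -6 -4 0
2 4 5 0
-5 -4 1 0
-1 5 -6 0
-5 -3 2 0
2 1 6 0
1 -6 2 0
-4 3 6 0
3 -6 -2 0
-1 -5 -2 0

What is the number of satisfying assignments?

Satisfying assignments:
  y1=0 y2=1 y3=0 y4=0 y5=0 y6=0
  y1=1 y2=0 y3=1 y4=1 y5=0 y6=0
  y1=1 y2=1 y3=1 y4=1 y5=0 y6=0
Count: 3.

3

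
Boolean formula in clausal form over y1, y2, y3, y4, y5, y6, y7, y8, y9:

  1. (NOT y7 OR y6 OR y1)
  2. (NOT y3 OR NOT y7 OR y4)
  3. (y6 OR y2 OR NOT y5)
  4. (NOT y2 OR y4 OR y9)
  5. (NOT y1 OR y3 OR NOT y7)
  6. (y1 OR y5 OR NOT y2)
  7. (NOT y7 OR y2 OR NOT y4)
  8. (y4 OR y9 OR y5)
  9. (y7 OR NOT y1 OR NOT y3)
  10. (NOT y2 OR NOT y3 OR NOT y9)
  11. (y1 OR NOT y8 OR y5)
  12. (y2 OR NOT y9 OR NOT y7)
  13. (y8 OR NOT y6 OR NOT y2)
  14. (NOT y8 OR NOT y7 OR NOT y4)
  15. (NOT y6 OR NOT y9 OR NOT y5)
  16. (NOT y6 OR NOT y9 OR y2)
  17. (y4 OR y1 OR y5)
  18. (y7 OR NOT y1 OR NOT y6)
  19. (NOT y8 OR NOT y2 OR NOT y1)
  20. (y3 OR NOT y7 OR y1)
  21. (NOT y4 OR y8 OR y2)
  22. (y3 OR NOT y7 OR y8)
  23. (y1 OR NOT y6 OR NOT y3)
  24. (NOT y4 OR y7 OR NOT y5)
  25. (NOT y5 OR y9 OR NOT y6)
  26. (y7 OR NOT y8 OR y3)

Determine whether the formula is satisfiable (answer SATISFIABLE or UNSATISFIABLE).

SATISFIABLE

Set y1 = True and propagate.
Try y2 = True.
  then y8 is forced to False.
  then y6 is forced to False.
Set y3 = True and propagate.
  then y7 is forced to True.
  then y4 is forced to True.
  then y9 is forced to False.
y5 is now unconstrained; take y5 = False.
So y1=1, y2=1, y3=1, y4=1, y5=0, y6=0, y7=1, y8=0, y9=0 is a satisfying assignment.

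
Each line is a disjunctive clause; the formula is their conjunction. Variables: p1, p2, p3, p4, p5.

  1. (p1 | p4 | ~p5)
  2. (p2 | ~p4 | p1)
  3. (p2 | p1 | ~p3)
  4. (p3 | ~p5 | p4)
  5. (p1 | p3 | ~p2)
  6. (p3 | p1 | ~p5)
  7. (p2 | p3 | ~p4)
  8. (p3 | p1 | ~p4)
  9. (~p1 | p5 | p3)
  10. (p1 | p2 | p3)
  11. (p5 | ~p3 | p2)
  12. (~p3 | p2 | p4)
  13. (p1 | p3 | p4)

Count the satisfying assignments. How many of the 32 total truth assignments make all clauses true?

Split on p3, then p1.
  p3=T, p1=T: 5 of the 8 assignments to (p2,p4,p5) work.
  p3=T, p1=F: remaining (p2,p4,p5) ∈ {(T,F,F); (T,T,F); (T,T,T)} — 3.
  p3=F, p1=T: remaining (p2,p4,p5) ∈ {(T,T,T)} — 1.
  p3=F, p1=F: a clause becomes empty — 0.
Total: 5 + 3 + 1 + 0 = 9.

9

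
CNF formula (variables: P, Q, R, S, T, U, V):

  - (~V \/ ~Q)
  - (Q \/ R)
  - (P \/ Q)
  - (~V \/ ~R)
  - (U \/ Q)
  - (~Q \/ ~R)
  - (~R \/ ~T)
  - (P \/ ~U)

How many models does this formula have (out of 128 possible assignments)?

Split on Q, then R.
  Q=T, R=T: a clause becomes empty — 0.
  Q=T, R=F: S, T free; 3 ways for (P,U,V) × 2^2 = 12.
  Q=F, R=T: remaining (P,S,T,U,V) ∈ {(T,F,F,T,F); (T,T,F,T,F)} — 2.
  Q=F, R=F: a clause becomes empty — 0.
Total: 0 + 12 + 2 + 0 = 14.

14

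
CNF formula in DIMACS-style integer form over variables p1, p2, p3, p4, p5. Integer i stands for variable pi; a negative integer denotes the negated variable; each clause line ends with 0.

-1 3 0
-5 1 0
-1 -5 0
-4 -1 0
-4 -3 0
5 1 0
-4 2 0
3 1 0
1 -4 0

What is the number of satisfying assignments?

2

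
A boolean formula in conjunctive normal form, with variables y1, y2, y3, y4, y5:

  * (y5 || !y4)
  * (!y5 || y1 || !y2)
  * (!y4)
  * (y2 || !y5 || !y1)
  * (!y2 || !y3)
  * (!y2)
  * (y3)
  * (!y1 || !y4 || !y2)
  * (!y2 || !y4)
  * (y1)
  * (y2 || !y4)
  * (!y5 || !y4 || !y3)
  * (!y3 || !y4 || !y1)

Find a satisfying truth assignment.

y1 = True  y2 = False  y3 = True  y4 = False  y5 = False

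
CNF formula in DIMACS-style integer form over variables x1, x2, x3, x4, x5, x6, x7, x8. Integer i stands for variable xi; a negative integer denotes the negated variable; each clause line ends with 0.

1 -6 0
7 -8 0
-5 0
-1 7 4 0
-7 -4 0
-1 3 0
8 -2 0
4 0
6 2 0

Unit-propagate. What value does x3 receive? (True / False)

(¬x5) is a unit clause: x5 = False.
(x4) is a unit clause: x4 = True.
In (¬x7 ∨ ¬x4), ¬x4 is now false; ¬x7 must hold, so x7 = False.
From (x7 ∨ ¬x8) and x7 = False: x8 = False.
(¬x2 ∨ x8) with x8 = False leaves only ¬x2, so x2 = False.
In (x2 ∨ x6), x2 is now false; x6 must hold, so x6 = True.
(x1 ∨ ¬x6): since x6 = True, the clause reduces to (x1). x1 = True.
(x3 ∨ ¬x1) with x1 = True leaves only x3, so x3 = True.

True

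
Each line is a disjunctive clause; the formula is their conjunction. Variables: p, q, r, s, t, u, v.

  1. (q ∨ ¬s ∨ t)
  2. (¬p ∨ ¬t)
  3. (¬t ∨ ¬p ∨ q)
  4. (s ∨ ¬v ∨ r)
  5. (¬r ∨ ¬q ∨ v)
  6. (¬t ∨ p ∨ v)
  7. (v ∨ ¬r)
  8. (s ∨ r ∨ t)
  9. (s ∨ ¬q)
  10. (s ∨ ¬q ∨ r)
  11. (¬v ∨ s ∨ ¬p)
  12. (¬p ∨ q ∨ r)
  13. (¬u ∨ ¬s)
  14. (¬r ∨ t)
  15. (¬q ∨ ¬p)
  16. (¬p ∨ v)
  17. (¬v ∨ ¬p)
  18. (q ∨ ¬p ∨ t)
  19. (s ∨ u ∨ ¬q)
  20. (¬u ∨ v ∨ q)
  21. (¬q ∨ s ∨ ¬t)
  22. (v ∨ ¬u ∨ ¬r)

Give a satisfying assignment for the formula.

p=F, q=F, r=T, s=F, t=T, u=T, v=T

Check each clause:
  1. (t ∨ ¬s ∨ q) — ¬s is true.
  2. (¬p ∨ ¬t) — ¬p is true.
  3. (q ∨ ¬p ∨ ¬t) — ¬p is true.
  4. (s ∨ r ∨ ¬v) — r is true.
  5. (¬q ∨ ¬r ∨ v) — ¬q is true.
  6. (v ∨ ¬t ∨ p) — v is true.
  7. (¬r ∨ v) — v is true.
  8. (t ∨ r ∨ s) — r is true.
  9. (s ∨ ¬q) — ¬q is true.
  10. (¬q ∨ r ∨ s) — r is true.
  11. (¬p ∨ s ∨ ¬v) — ¬p is true.
  12. (¬p ∨ r ∨ q) — r is true.
  13. (¬s ∨ ¬u) — ¬s is true.
  14. (¬r ∨ t) — t is true.
  15. (¬q ∨ ¬p) — ¬q is true.
  16. (v ∨ ¬p) — ¬p is true.
  17. (¬v ∨ ¬p) — ¬p is true.
  18. (t ∨ ¬p ∨ q) — t is true.
  19. (s ∨ ¬q ∨ u) — u is true.
  20. (v ∨ q ∨ ¬u) — v is true.
  21. (s ∨ ¬t ∨ ¬q) — ¬q is true.
  22. (v ∨ ¬r ∨ ¬u) — v is true.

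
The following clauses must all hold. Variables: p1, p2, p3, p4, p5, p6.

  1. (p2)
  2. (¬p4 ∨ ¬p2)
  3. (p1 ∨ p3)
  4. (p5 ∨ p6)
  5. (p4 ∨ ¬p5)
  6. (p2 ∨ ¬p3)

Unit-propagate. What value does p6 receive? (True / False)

True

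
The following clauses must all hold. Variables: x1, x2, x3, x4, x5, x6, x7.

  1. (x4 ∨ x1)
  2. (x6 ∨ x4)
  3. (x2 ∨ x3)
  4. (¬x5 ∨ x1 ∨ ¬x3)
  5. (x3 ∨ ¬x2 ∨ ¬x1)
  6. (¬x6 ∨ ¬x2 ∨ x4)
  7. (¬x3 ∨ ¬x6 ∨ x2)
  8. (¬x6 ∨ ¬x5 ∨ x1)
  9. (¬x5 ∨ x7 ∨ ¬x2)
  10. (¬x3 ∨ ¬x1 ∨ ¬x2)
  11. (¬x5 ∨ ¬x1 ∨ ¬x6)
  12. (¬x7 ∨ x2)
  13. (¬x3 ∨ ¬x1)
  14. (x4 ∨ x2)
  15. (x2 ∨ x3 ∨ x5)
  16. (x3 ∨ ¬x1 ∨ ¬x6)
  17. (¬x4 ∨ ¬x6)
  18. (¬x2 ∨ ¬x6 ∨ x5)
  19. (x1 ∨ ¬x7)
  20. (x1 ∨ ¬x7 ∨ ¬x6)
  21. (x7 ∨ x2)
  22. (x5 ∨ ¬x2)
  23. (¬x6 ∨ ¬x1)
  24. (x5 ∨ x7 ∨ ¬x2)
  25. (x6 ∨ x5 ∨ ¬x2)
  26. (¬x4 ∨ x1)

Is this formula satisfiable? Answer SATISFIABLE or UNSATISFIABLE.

UNSATISFIABLE

x2 = True:
  propagation gives x5=True, x7=True, x1=True, x3=True; an empty clause results — contradiction.
x2 = False:
  propagation gives x3=True, x6=False, x4=True, x7=False; an empty clause results — contradiction.
Every branch closes, so no satisfying assignment exists.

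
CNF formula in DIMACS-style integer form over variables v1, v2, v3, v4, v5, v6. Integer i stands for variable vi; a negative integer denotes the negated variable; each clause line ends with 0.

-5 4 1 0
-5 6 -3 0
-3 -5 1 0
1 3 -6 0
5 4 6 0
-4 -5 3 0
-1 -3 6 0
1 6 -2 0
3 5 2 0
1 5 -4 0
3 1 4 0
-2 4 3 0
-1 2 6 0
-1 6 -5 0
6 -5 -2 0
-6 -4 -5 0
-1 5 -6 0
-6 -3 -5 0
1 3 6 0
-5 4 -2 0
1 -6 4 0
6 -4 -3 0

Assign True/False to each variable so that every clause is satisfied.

v1=True, v2=False, v3=False, v4=False, v5=True, v6=True

Branch on v1: take v1 = True.
Set v2 = False and propagate.
  then v6 is forced to True.
  then v5 is forced to True.
  then v4 is forced to False.
  then v3 is forced to False.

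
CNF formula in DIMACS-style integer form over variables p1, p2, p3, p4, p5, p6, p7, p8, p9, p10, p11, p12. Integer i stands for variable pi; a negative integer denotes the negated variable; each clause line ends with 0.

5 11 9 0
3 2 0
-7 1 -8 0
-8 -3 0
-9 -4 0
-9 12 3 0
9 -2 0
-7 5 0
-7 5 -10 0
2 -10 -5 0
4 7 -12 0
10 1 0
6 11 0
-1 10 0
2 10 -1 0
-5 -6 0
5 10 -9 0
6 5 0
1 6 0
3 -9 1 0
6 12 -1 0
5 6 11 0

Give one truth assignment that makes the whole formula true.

p1=1  p2=1  p3=1  p4=0  p5=1  p6=0  p7=1  p8=0  p9=1  p10=1  p11=1  p12=1

p8 occurs only negated in the remaining clauses — set p8 = False.
p11 occurs only positively in the remaining clauses — set p11 = True.
Set p1 = True and propagate.
  then p10 is forced to True.
Branch on p2: take p2 = True.
  then p9 is forced to True.
  then p4 is forced to False.
The remaining clauses are satisfied by p3 = True, p5 = True, p6 = False, p7 = True, p12 = True.
Every clause has at least one true literal under this assignment.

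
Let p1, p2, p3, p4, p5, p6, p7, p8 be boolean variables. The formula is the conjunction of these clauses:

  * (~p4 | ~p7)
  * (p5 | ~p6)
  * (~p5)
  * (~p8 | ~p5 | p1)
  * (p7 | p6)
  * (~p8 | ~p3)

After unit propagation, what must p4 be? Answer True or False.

(~p5) is a unit clause: p5 = False.
(p5 | ~p6) with p5 = False leaves only ~p6, so p6 = False.
(p7 | p6): since p6 = False, the clause reduces to (p7). p7 = True.
(~p4 | ~p7) with p7 = True leaves only ~p4, so p4 = False.

False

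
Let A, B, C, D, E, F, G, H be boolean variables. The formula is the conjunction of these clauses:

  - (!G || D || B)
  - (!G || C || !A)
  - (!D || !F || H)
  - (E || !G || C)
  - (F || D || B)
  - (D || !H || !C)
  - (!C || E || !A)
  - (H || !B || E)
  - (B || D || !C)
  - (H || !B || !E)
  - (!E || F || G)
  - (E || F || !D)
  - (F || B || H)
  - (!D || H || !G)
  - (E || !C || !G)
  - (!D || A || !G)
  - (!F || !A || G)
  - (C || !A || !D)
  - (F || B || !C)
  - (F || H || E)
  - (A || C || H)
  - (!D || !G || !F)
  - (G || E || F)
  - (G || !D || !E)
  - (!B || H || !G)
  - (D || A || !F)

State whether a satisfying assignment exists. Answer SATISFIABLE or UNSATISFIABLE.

SATISFIABLE

Branch on A: take A = False.
Try B = True.
Set C = False and propagate.
  then H is forced to True.
For the remaining variables, D = False, E = True, F = False, G = True works.
So A=F, B=T, C=F, D=F, E=T, F=F, G=T, H=T is a satisfying assignment.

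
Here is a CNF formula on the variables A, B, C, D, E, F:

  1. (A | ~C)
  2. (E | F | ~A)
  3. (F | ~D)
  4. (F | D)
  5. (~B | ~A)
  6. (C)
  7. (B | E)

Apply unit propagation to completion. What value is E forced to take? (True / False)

True

Unit clause (C) sets C = True.
(~C | A) with C = True leaves only A, so A = True.
From (~B | ~A) and A = True: B = False.
From (B | E) and B = False: E = True.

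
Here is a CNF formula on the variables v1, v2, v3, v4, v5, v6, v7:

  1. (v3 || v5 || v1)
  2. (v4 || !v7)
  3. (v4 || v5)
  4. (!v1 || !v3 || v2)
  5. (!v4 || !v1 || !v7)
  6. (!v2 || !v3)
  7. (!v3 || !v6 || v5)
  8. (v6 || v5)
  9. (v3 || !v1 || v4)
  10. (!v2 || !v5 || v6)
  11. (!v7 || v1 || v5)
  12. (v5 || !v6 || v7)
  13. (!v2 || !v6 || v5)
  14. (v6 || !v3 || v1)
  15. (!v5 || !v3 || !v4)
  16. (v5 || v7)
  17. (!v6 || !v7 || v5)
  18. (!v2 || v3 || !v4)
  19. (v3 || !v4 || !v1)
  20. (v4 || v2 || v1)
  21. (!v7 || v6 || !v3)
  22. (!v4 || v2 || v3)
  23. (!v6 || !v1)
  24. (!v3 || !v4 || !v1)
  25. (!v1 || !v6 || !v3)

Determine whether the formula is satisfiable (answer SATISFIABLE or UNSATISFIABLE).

Branch on v1: take v1 = False.
For the remaining variables, v2 = True, v3 = False, v4 = False, v5 = True, v6 = True, v7 = False works.
So v1=False, v2=True, v3=False, v4=False, v5=True, v6=True, v7=False is a satisfying assignment.

SATISFIABLE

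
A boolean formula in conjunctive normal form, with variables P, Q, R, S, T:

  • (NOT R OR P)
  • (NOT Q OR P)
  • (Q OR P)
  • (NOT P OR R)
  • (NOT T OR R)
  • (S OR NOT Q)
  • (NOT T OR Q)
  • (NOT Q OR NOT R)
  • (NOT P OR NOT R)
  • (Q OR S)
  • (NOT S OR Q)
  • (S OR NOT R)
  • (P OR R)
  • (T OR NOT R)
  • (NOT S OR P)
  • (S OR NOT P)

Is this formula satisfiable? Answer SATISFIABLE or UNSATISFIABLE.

UNSATISFIABLE

P = True:
  propagation gives R=True; an empty clause results — contradiction.
P = False:
  propagation gives R=False; an empty clause results — contradiction.
Every branch closes, so no satisfying assignment exists.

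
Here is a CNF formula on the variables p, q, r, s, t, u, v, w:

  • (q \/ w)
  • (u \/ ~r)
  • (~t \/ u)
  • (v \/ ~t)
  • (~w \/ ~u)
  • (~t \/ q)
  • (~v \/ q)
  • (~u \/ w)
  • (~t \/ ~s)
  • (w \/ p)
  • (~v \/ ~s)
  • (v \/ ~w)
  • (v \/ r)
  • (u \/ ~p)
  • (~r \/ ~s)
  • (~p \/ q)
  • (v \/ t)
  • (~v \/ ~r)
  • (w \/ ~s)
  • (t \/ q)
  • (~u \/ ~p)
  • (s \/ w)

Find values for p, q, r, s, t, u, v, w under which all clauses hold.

p=False, q=True, r=False, s=False, t=False, u=False, v=True, w=True

q occurs only positively in the remaining clauses — set q = True.
Try p = False.
  then w is forced to True.
  then u is forced to False.
  then r is forced to False.
  then t is forced to False.
  then v is forced to True.
  then s is forced to False.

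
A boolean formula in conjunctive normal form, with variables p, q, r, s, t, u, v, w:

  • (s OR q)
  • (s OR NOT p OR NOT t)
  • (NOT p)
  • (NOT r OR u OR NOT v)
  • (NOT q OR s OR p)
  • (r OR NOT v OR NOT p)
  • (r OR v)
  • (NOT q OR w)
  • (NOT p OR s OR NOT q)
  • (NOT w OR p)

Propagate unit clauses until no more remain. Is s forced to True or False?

True

(NOT p) is a unit clause: p = False.
From (NOT w OR p) and p = False: w = False.
From (w OR NOT q) and w = False: q = False.
(q OR s) with q = False leaves only s, so s = True.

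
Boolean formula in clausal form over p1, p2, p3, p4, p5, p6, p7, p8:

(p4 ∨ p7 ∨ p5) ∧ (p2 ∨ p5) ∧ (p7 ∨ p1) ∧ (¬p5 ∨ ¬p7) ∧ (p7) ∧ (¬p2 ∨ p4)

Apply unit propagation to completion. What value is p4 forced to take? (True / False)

True

(p7) stands alone — p7 = True.
In (¬p5 ∨ ¬p7), ¬p7 is now false; ¬p5 must hold, so p5 = False.
From (p2 ∨ p5) and p5 = False: p2 = True.
In (¬p2 ∨ p4), ¬p2 is now false; p4 must hold, so p4 = True.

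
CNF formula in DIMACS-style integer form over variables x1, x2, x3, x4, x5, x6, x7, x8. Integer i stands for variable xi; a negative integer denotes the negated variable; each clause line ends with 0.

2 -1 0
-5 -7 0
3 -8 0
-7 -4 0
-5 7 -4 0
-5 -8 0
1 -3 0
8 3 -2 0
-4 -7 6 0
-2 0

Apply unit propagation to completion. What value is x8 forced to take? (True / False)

(~x2) stands alone — x2 = False.
In (~x1 \/ x2), x2 is now false; ~x1 must hold, so x1 = False.
(x1 \/ ~x3) with x1 = False leaves only ~x3, so x3 = False.
(x3 \/ ~x8): since x3 = False, the clause reduces to (~x8). x8 = False.

False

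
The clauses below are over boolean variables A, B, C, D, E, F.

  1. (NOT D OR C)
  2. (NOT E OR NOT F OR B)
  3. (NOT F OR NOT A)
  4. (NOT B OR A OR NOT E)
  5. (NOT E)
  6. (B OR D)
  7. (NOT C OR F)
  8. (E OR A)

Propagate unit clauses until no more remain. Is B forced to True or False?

(NOT E) is a unit clause: E = False.
In (E OR A), E is now false; A must hold, so A = True.
In (NOT F OR NOT A), NOT A is now false; NOT F must hold, so F = False.
(F OR NOT C): since F = False, the clause reduces to (NOT C). C = False.
(NOT D OR C): since C = False, the clause reduces to (NOT D). D = False.
In (B OR D), D is now false; B must hold, so B = True.

True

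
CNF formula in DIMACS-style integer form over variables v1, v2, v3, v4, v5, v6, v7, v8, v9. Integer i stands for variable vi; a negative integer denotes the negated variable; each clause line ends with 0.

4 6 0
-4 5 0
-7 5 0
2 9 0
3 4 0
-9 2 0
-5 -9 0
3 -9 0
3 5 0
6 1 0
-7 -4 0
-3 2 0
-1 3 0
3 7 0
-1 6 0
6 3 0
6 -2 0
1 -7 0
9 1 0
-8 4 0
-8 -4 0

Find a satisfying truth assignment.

v1=True  v2=True  v3=True  v4=True  v5=True  v6=True  v7=False  v8=False  v9=False

Pure literal: v6 appears only positively; assign v6 = True.
v8 occurs only negated in the remaining clauses — set v8 = False.
Branch on v1: take v1 = True.
  then v3 is forced to True.
  then v2 is forced to True.
The remaining clauses are satisfied by v4 = True, v5 = True, v7 = False, v9 = False.
Every clause has at least one true literal under this assignment.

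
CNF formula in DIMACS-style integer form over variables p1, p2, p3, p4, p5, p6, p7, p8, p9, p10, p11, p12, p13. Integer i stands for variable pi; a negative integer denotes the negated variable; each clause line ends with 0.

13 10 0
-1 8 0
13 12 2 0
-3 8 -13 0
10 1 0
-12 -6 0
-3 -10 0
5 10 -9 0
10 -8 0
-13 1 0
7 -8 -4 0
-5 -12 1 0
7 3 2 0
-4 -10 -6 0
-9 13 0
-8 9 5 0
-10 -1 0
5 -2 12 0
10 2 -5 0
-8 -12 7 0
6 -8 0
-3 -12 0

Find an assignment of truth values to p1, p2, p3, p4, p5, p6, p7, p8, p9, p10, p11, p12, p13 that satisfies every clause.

p4 occurs only negated in the remaining clauses — set p4 = False.
p7 occurs only positively in the remaining clauses — set p7 = True.
Set p1 = False and propagate.
  then p10 is forced to True.
  then p3 is forced to False.
  then p13 is forced to False.
  then p9 is forced to False.
Try p2 = True.
Set p5 = True and propagate.
  then p12 is forced to False.
For the remaining variables, p6 = True, p8 = True, p11 = False works.
Check each clause:
  1. {p10, p13} — p10 is true.
  2. {¬p1, p8} — p8 is true.
  3. {p12, p13, p2} — p2 is true.
  4. {¬p13, ¬p3, p8} — p8 is true.
  5. {p1, p10} — p10 is true.
  6. {¬p12, ¬p6} — ¬p12 is true.
  7. {¬p3, ¬p10} — ¬p3 is true.
  8. {p10, p5, ¬p9} — p10 is true.
  9. {¬p8, p10} — p10 is true.
  10. {¬p13, p1} — ¬p13 is true.
  11. {¬p4, ¬p8, p7} — ¬p4 is true.
  12. {¬p5, p1, ¬p12} — ¬p12 is true.
  13. {p2, p3, p7} — p2 is true.
  14. {¬p6, ¬p10, ¬p4} — ¬p4 is true.
  15. {¬p9, p13} — ¬p9 is true.
  16. {p9, ¬p8, p5} — p5 is true.
  17. {¬p1, ¬p10} — ¬p1 is true.
  18. {p5, p12, ¬p2} — p5 is true.
  19. {¬p5, p2, p10} — p2 is true.
  20. {¬p12, ¬p8, p7} — ¬p12 is true.
  21. {p6, ¬p8} — p6 is true.
  22. {¬p12, ¬p3} — ¬p12 is true.

p1=F, p2=T, p3=F, p4=F, p5=T, p6=T, p7=T, p8=T, p9=F, p10=T, p11=F, p12=F, p13=F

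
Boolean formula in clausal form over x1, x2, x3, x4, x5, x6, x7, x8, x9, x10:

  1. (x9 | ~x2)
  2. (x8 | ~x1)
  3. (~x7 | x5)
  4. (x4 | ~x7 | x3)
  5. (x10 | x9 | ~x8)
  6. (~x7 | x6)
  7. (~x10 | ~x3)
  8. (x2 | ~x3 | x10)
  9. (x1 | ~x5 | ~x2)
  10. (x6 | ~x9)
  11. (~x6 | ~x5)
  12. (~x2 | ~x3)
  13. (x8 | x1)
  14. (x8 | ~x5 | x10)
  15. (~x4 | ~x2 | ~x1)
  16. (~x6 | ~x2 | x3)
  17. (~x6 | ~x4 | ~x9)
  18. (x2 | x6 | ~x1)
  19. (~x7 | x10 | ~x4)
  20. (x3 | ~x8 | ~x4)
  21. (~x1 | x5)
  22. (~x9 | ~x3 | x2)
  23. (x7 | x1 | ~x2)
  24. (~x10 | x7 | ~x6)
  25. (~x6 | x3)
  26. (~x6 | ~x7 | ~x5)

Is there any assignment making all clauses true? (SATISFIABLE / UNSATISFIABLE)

SATISFIABLE

Branch on x1: take x1 = False.
  then x8 is forced to True.
Branch on x2: take x2 = False.
For the remaining variables, x3 = False, x4 = False, x5 = True, x6 = False, x7 = False, x9 = False, x10 = True works.
Every clause has at least one true literal under this assignment.
So x1=F  x2=F  x3=F  x4=F  x5=T  x6=F  x7=F  x8=T  x9=F  x10=T is a satisfying assignment.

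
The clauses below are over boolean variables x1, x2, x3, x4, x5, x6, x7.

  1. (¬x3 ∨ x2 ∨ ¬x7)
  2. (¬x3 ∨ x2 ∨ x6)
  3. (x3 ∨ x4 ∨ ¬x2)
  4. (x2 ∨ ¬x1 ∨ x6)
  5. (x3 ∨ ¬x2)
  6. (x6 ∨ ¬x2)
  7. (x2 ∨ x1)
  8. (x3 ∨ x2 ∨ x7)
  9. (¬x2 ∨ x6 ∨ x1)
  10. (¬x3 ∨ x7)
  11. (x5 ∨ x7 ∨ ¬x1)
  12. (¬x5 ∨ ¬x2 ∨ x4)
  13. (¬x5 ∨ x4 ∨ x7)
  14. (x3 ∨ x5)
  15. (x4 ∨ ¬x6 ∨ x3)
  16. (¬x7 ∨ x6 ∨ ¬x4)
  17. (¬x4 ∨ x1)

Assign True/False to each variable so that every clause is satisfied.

x1 = T, x2 = T, x3 = T, x4 = T, x5 = F, x6 = T, x7 = T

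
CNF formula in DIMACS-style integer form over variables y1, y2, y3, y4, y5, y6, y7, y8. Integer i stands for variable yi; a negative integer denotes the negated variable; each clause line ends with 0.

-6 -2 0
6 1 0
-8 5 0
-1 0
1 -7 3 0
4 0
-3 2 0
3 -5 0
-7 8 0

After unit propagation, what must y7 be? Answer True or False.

False

Unit clause (!y1) sets y1 = False.
From (y6 || y1) and y1 = False: y6 = True.
(!y6 || !y2) with y6 = True leaves only !y2, so y2 = False.
(y4) stands alone — y4 = True.
(y2 || !y3): since y2 = False, the clause reduces to (!y3). y3 = False.
From (y3 || !y7 || y1) and y3 = False, y1 = False: y7 = False.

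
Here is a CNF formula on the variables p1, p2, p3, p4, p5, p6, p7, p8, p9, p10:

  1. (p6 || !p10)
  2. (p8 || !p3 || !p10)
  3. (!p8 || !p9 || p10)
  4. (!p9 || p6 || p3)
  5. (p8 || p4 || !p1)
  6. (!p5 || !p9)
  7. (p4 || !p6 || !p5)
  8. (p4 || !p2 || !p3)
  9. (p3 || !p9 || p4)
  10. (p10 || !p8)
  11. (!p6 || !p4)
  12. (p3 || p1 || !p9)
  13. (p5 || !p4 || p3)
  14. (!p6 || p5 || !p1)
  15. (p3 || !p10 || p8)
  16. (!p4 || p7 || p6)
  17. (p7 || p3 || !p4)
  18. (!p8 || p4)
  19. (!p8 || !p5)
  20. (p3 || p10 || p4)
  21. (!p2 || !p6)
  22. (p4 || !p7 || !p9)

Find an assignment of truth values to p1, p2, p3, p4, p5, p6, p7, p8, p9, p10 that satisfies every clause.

p1=F, p2=F, p3=T, p4=T, p5=F, p6=F, p7=T, p8=F, p9=F, p10=F

p2 occurs only negated in the remaining clauses — set p2 = False.
Pure literal: p9 appears only negated; assign p9 = False.
Branch on p1: take p1 = False.
For the remaining variables, p3 = True, p4 = True, p5 = False, p6 = False, p7 = True, p8 = False, p10 = False works.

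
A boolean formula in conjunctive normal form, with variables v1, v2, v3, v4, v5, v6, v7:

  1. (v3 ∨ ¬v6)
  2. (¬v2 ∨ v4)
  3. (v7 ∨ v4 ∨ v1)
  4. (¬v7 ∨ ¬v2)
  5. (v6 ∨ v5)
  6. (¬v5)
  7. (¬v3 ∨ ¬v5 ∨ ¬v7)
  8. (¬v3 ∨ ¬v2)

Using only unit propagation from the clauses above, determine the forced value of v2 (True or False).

False

(¬v5) is a unit clause: v5 = False.
(v5 ∨ v6): since v5 = False, the clause reduces to (v6). v6 = True.
(¬v6 ∨ v3) with v6 = True leaves only v3, so v3 = True.
From (¬v2 ∨ ¬v3) and v3 = True: v2 = False.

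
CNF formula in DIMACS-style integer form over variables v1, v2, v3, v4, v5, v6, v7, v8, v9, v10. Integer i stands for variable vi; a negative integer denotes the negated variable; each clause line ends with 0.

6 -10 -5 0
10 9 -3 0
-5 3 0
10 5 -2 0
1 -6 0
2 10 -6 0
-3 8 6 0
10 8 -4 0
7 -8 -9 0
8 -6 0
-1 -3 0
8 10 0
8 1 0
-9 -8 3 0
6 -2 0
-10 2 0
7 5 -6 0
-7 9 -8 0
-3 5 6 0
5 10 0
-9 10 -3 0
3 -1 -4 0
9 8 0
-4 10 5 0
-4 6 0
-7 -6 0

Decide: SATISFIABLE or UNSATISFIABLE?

v6 = True:
  propagation gives v1=True, v8=True, v3=False, v5=False; an empty clause results — contradiction.
v6 = False:
  propagation gives v2=False, v10=False, v8=True, v5=True; an empty clause results — contradiction.
Every branch closes, so no satisfying assignment exists.

UNSATISFIABLE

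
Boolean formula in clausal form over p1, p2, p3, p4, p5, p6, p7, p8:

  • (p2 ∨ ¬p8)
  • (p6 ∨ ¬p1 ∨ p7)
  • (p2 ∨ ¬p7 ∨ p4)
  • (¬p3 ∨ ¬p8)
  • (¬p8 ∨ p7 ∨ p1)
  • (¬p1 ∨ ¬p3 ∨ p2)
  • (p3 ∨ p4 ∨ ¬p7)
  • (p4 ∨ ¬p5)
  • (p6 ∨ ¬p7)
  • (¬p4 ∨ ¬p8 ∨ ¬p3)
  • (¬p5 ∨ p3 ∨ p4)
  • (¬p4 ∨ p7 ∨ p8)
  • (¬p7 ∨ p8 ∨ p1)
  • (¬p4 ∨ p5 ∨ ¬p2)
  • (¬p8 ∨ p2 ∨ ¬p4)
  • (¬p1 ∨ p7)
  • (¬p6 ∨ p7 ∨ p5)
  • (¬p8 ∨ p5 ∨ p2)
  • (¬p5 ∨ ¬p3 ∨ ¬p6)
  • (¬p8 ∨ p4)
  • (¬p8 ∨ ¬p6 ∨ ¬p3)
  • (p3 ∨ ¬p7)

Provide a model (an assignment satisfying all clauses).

p1=False, p2=False, p3=True, p4=False, p5=False, p6=False, p7=False, p8=False

Check each clause:
  1. (p2 ∨ ¬p8) — ¬p8 is true.
  2. (p7 ∨ p6 ∨ ¬p1) — ¬p1 is true.
  3. (p4 ∨ p2 ∨ ¬p7) — ¬p7 is true.
  4. (¬p3 ∨ ¬p8) — ¬p8 is true.
  5. (p1 ∨ ¬p8 ∨ p7) — ¬p8 is true.
  6. (p2 ∨ ¬p1 ∨ ¬p3) — ¬p1 is true.
  7. (p4 ∨ ¬p7 ∨ p3) — ¬p7 is true.
  8. (¬p5 ∨ p4) — ¬p5 is true.
  9. (¬p7 ∨ p6) — ¬p7 is true.
  10. (¬p4 ∨ ¬p3 ∨ ¬p8) — ¬p8 is true.
  11. (p4 ∨ p3 ∨ ¬p5) — p3 is true.
  12. (p8 ∨ p7 ∨ ¬p4) — ¬p4 is true.
  13. (¬p7 ∨ p8 ∨ p1) — ¬p7 is true.
  14. (¬p4 ∨ ¬p2 ∨ p5) — ¬p4 is true.
  15. (¬p4 ∨ ¬p8 ∨ p2) — ¬p8 is true.
  16. (¬p1 ∨ p7) — ¬p1 is true.
  17. (p5 ∨ ¬p6 ∨ p7) — ¬p6 is true.
  18. (p2 ∨ p5 ∨ ¬p8) — ¬p8 is true.
  19. (¬p5 ∨ ¬p6 ∨ ¬p3) — ¬p6 is true.
  20. (¬p8 ∨ p4) — ¬p8 is true.
  21. (¬p8 ∨ ¬p6 ∨ ¬p3) — ¬p8 is true.
  22. (p3 ∨ ¬p7) — ¬p7 is true.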